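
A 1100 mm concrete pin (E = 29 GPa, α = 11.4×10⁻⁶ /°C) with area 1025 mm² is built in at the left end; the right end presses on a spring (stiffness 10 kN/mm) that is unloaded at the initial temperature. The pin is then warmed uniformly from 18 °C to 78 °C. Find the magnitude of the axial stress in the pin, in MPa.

σ ≈ 5.36 MPa (compressive)

The unrestrained thermal change is αΔT L = 11.4×10⁻⁶ × 60 × 1100 = 0.7524 mm.
Let P be the compressive force at the spring. The pin shortens elastically by PL/(AE) and the spring compresses by P/k; together these equal δ_free.
P [ L/(AE) + 1/k ] = δ_free → P [ 1100/(1025×29×10³) + 1/(10×10³) ] = 0.7524.
P = 0.7524 / 0.000137 = 5492 N.
σ = P/A = 5492/1025 = 5.358 MPa.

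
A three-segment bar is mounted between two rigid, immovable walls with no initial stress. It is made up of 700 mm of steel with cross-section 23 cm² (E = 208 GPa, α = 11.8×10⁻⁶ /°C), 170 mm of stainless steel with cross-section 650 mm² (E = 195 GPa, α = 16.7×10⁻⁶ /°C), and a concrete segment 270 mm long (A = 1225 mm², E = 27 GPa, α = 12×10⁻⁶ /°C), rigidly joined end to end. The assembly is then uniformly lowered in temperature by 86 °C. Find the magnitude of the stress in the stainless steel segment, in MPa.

Free thermal contraction of the whole bar: Σ αᵢΔT Lᵢ = 11.8×10⁻⁶×86×700 + 16.7×10⁻⁶×86×170 + 12×10⁻⁶×86×270 = 1.233 mm.
The walls prevent any net length change, so an axial force P (same in every segment) develops. Compatibility: P · Σ Lᵢ/(AᵢEᵢ) = δ_free.
Σ Lᵢ/(AᵢEᵢ) = 700/(2300×208×10³) + 170/(650×195×10³) + 270/(1225×27×10³) = 1.097×10⁻⁵ mm/N.
So P = 1.233 / 1.097×10⁻⁵ = 112.4 kN, tensile.
σ_{stainless steel} = P / A = 112400 / 650 = 173 MPa.

σ ≈ 173 MPa (tensile)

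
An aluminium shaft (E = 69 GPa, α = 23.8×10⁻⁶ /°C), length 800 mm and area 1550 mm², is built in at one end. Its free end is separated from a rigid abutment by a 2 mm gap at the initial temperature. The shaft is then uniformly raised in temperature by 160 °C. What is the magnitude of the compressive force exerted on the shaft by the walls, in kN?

P ≈ 140 kN

Unrestrained expansion: δ_free = αΔT L = 23.8×10⁻⁶ × 160 × 800 = 3.046 mm.
The gap closes (δ_free > 2 mm) and the wall then resists a further 3.046 − 2 = 1.046 mm of expansion.
That suppressed elongation corresponds to σ = E·Δ/L = 69×10³ × 1.046/800 = 90.25 MPa.
Force on the wall = σA = 90.25 × 1550 mm² = 139.9 kN.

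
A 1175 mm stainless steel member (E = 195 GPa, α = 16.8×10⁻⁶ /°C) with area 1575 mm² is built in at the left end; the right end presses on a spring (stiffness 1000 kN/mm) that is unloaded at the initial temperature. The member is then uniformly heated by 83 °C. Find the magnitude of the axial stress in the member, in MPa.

Free thermal expansion: δ_free = αΔT L = 16.8×10⁻⁶ × 83 × 1175 = 1.638 mm.
With a force P in the spring, the elastic change of the member is PL/(AE) and that of the spring is P/k; compatibility requires their sum to equal δ_free.
P [ L/(AE) + 1/k ] = δ_free → P [ 1175/(1575×195×10³) + 1/(1000×10³) ] = 1.638.
P = 1.638 / 4.826×10⁻⁶ = 339500 N.
σ = P/A = 339500/1575 = 215.6 MPa.

σ ≈ 216 MPa (compressive)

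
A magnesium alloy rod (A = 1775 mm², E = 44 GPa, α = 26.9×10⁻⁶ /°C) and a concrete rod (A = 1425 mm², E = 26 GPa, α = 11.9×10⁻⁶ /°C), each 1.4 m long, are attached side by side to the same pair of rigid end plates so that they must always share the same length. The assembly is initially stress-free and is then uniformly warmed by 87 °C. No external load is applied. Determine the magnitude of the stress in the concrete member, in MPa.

The magnesium alloy has the larger α, so on heating it would change length more than the concrete if both were free. The rigid plates force a common final length, so the magnesium alloy is put into compression and the concrete into tension, with equal and opposite forces P (no external load).
Setting the final lengths equal and cancelling L: (α₁ − α₂)ΔT = P/(A₁E₁) + P/(A₂E₂).
|α₁ − α₂|·ΔT = 15×10⁻⁶ × 87 = 0.001305.
1/(A₁E₁) + 1/(A₂E₂) = 1/(1775×44×10³) + 1/(1425×26×10³) = 3.979×10⁻⁸ N⁻¹.
P = 0.001305 / 3.979×10⁻⁸ = 32790 N = 32.79 kN.
σ_{concrete} = P/A₂ = 32790/1425 = 23.01 MPa, tensile.

σ ≈ 23 MPa (tensile)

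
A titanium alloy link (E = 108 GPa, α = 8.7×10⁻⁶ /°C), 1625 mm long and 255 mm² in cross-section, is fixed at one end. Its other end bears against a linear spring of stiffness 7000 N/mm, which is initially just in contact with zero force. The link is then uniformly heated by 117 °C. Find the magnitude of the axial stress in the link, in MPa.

If the spring were absent the link would lengthen by αΔT L = 8.7×10⁻⁶ × 117 × 1625 = 1.654 mm.
With a force P in the spring, the elastic change of the link is PL/(AE) and that of the spring is P/k; compatibility requires their sum to equal δ_free.
So P = δ_free / [L/(AE) + 1/k] = 1.654 / [ 1625/(255×108×10³) + 1/(7000) ].
P = 1.654 / 0.0002019 = 8194 N.
σ = P/A = 8194/255 = 32.13 MPa.

σ ≈ 32.1 MPa (compressive)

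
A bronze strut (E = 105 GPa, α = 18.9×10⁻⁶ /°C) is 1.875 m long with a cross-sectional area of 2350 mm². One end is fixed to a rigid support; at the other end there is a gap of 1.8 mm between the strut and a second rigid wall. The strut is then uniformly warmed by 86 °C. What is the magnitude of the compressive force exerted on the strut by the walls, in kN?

Unrestrained expansion: δ_free = αΔT L = 18.9×10⁻⁶ × 86 × 1875 = 3.048 mm.
After closing the 1.8 mm clearance, 3.048 − 1.8 = 1.248 mm of expansion remains to be suppressed by the wall.
That suppressed elongation corresponds to σ = E·Δ/L = 105×10³ × 1.248/1875 = 69.87 MPa.
Force on the wall = σA = 69.87 × 2350 mm² = 164.2 kN.

P ≈ 164 kN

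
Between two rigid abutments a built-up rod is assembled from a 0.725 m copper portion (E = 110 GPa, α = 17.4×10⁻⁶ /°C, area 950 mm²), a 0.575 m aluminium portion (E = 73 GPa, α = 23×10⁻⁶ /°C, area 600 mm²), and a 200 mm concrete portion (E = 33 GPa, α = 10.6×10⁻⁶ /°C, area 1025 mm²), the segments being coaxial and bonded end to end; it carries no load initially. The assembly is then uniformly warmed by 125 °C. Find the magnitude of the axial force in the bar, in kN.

P ≈ 135 kN (compressive)

If the supports were absent, the total length change would be Σ αᵢΔT Lᵢ = 17.4×10⁻⁶×125×725 + 23×10⁻⁶×125×575 + 10.6×10⁻⁶×125×200 = 3.495 mm.
The walls prevent any net length change, so an axial force P (same in every segment) develops. Compatibility: P · Σ Lᵢ/(AᵢEᵢ) = δ_free.
The series flexibility is Σ Lᵢ/(AᵢEᵢ) = 725/(950×110×10³) + 575/(600×73×10³) + 200/(1025×33×10³) = 2.598×10⁻⁵ mm/N.
So P = 3.495 / 2.598×10⁻⁵ = 134.5 kN, compressive.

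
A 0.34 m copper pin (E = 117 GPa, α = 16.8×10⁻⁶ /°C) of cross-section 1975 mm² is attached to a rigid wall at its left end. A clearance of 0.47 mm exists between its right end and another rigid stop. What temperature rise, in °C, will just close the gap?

The gap closes when αΔT L = 0.47 mm, since the pin is still unstressed at that instant.
So ΔT = g/(αL) = 0.47/(16.8×10⁻⁶ × 340) = 82.28 °C.

ΔT ≈ 82.3 °C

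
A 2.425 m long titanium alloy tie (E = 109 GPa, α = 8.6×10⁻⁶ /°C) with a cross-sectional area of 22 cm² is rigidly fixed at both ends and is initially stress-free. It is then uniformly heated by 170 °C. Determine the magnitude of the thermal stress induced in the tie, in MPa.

σ ≈ 159 MPa (compressive)

Because both ends are immovable the net strain is zero, and the suppressed thermal strain is αΔT = 8.6×10⁻⁶ × 170 = 1462×10⁻⁶.
σ = EαΔT = 109×10³ × 8.6×10⁻⁶ × 170 = 159.4 MPa (compressive; the tie is trying to expand).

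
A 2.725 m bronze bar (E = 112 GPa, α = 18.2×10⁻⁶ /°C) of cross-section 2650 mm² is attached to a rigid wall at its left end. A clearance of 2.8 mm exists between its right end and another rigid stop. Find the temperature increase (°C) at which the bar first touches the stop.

ΔT ≈ 56.5 °C

The gap closes when αΔT L = 2.8 mm, since the bar is still unstressed at that instant.
So ΔT = g/(αL) = 2.8/(18.2×10⁻⁶ × 2725) = 56.46 °C.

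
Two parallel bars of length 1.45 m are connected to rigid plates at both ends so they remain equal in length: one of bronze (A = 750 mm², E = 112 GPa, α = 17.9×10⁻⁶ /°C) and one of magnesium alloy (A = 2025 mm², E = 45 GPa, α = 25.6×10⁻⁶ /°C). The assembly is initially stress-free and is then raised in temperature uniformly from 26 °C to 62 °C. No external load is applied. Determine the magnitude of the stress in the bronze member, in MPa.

σ ≈ 16.2 MPa (tensile)

Equilibrium of a rigid end plate with no external load gives equal and opposite internal forces ±P in the two members. Since α_{magnesium alloy} > α_{bronze}, heating drives the magnesium alloy into compression and the bronze into tension.
Compatibility of the two members (thermal + elastic change equal): (α₁ − α₂)ΔT = P·[1/(A₁E₁) + 1/(A₂E₂)].
|α₁ − α₂|·ΔT = 7.7×10⁻⁶ × 36 = 0.0002772.
1/(A₁E₁) + 1/(A₂E₂) = 1/(750×112×10³) + 1/(2025×45×10³) = 2.288×10⁻⁸ N⁻¹.
So P = 0.0002772 / 2.288×10⁻⁸ = 12.12 kN.
σ_{bronze} = P/A₁ = 12120/750 = 16.15 MPa, tensile.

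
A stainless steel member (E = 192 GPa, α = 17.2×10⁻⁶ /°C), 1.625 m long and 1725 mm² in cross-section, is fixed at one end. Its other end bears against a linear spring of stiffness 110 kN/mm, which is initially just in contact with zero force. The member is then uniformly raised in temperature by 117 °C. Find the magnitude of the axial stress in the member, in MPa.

σ ≈ 135 MPa (compressive)

Free thermal expansion: δ_free = αΔT L = 17.2×10⁻⁶ × 117 × 1625 = 3.27 mm.
Let P be the compressive force at the spring. The member shortens elastically by PL/(AE) and the spring compresses by P/k; together these equal δ_free.
So P = δ_free / [L/(AE) + 1/k] = 3.27 / [ 1625/(1725×192×10³) + 1/(110×10³) ].
P = 3.27 / 1.4×10⁻⁵ = 233600 N.
σ = P/A = 233600/1725 = 135.4 MPa.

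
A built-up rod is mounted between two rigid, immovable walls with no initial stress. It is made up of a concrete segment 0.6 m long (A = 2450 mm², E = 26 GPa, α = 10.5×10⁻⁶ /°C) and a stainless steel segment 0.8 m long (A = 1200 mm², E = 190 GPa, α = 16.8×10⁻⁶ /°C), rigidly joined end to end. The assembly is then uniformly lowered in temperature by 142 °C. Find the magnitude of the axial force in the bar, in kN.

With the walls removed the bar would change length by δ_free = Σ αᵢΔT Lᵢ = 10.5×10⁻⁶×142×600 + 16.8×10⁻⁶×142×800 = 2.803 mm.
The rigid supports impose zero overall length change; the single axial force P common to all segments must satisfy P Σ Lᵢ/(AᵢEᵢ) = δ_free.
Σ Lᵢ/(AᵢEᵢ) = 600/(2450×26×10³) + 800/(1200×190×10³) = 1.293×10⁻⁵ mm/N.
Hence P = δ_free / Σ(L/AE) = 2.803/1.293×10⁻⁵ = 216.8 kN (tensile).

P ≈ 217 kN (tensile)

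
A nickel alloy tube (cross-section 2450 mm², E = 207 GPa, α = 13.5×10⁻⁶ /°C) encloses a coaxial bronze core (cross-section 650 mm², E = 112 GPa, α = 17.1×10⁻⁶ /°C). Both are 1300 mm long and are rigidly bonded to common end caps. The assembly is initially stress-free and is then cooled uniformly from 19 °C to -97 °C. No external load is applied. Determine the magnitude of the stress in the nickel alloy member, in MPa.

σ ≈ 10.9 MPa (compressive)

Equilibrium of a rigid end plate with no external load gives equal and opposite internal forces ±P in the two members. Since α_{bronze} > α_{nickel alloy}, cooling drives the bronze into tension and the nickel alloy into compression.
Equating the net (thermal + elastic) strains gives |α₁ − α₂|·ΔT = P·[1/(A₁E₁) + 1/(A₂E₂)].
|α₁ − α₂|·ΔT = 3.6×10⁻⁶ × 116 = 0.0004176.
1/(A₁E₁) + 1/(A₂E₂) = 1/(2450×207×10³) + 1/(650×112×10³) = 1.571×10⁻⁸ N⁻¹.
P = 0.0004176 / 1.571×10⁻⁸ = 26590 N = 26.59 kN.
σ_{nickel alloy} = P/A₁ = 26590/2450 = 10.85 MPa, compressive.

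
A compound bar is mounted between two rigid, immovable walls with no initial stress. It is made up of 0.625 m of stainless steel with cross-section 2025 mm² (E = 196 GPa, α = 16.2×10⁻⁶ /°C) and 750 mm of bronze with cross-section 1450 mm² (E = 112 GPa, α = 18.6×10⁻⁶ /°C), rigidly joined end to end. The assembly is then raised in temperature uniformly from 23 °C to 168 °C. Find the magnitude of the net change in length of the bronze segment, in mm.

|ΔL| ≈ 0.58 mm

With the walls removed the bar would change length by δ_free = Σ αᵢΔT Lᵢ = 16.2×10⁻⁶×145×625 + 18.6×10⁻⁶×145×750 = 3.491 mm.
The walls prevent any net length change, so an axial force P (same in every segment) develops. Compatibility: P · Σ Lᵢ/(AᵢEᵢ) = δ_free.
The series flexibility is Σ Lᵢ/(AᵢEᵢ) = 625/(2025×196×10³) + 750/(1450×112×10³) = 6.193×10⁻⁶ mm/N.
P = 3.491 / 6.193×10⁻⁶ = 563700 N = 563.7 kN, compressive.
For the bronze segment, free thermal change = 18.6×10⁻⁶×145×750 = 2.023 mm and elastic change from P = 563700×750/(1450×112×10³) = 2.603 mm; these oppose, so the net change is 0.58 mm (segment shortens).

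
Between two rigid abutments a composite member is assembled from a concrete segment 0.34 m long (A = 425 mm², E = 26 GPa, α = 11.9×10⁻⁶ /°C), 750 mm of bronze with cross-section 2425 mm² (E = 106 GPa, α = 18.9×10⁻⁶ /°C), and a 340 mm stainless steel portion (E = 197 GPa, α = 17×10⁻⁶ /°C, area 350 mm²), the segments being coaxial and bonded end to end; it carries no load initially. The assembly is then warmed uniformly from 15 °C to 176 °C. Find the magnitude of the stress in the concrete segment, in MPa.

With the walls removed the bar would change length by δ_free = Σ αᵢΔT Lᵢ = 11.9×10⁻⁶×161×340 + 18.9×10⁻⁶×161×750 + 17×10⁻⁶×161×340 = 3.864 mm.
Since the ends are fixed, an axial force P builds up, equal in every segment, with P · Σ Lᵢ/(AᵢEᵢ) = δ_free.
Σ Lᵢ/(AᵢEᵢ) = 340/(425×26×10³) + 750/(2425×106×10³) + 340/(350×197×10³) = 3.862×10⁻⁵ mm/N.
P = 3.864 / 3.862×10⁻⁵ = 100100 N = 100.1 kN, compressive.
σ_{concrete} = P / A = 100100 / 425 = 235.4 MPa.

σ ≈ 235 MPa (compressive)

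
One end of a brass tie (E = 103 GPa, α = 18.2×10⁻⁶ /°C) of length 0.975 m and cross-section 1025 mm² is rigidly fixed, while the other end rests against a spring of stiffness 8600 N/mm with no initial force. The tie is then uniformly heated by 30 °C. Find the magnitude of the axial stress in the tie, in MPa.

σ ≈ 4.14 MPa (compressive)

The unrestrained thermal change is αΔT L = 18.2×10⁻⁶ × 30 × 975 = 0.5323 mm.
Let P be the compressive force at the spring. The tie shortens elastically by PL/(AE) and the spring compresses by P/k; together these equal δ_free.
P [ L/(AE) + 1/k ] = δ_free → P [ 975/(1025×103×10³) + 1/(8600) ] = 0.5323.
P = 0.5323 / 0.0001255 = 4241 N.
σ = P/A = 4241/1025 = 4.138 MPa.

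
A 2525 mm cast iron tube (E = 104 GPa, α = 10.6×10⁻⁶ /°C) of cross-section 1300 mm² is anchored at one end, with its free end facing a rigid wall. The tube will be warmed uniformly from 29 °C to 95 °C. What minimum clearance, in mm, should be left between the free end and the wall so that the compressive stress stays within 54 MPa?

g ≈ 0.455 mm

With no wall the tube would lengthen by αΔT L = 10.6×10⁻⁶ × 66 × 2525 = 1.766 mm.
At the allowable stress the elastic shortening the wall may impose is σL/E = 54 × 2525 / (104×10³) = 1.311 mm.
The gap must absorb the remainder: g_min = 1.766 − 1.311 = 0.4554 mm.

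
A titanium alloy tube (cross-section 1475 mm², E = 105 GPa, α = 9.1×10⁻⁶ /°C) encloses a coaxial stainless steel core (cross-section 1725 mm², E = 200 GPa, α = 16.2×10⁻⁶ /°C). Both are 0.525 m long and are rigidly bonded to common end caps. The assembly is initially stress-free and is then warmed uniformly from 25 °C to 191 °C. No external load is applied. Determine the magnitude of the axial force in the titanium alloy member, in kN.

P ≈ 126 kN (tensile in the titanium alloy)

The stainless steel has the larger α, so on heating it would change length more than the titanium alloy if both were free. The rigid plates force a common final length, so the stainless steel is put into compression and the titanium alloy into tension, with equal and opposite forces P (no external load).
Equating the net (thermal + elastic) strains gives |α₁ − α₂|·ΔT = P·[1/(A₁E₁) + 1/(A₂E₂)].
|α₁ − α₂|·ΔT = 7.1×10⁻⁶ × 166 = 0.001179.
1/(A₁E₁) + 1/(A₂E₂) = 1/(1475×105×10³) + 1/(1725×200×10³) = 9.355×10⁻⁹ N⁻¹.
P = 0.001179 / 9.355×10⁻⁹ = 126000 N = 126 kN.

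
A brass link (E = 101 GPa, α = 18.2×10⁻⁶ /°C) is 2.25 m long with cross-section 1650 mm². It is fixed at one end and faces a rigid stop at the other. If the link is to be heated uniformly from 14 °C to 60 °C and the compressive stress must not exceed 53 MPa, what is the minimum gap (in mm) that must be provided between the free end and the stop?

g ≈ 0.703 mm

With no wall the link would lengthen by αΔT L = 18.2×10⁻⁶ × 46 × 2250 = 1.884 mm.
At the allowable stress the elastic shortening the wall may impose is σL/E = 53 × 2250 / (101×10³) = 1.181 mm.
So the gap has to take up the difference, g_min = δ_free − σL/E = 1.884 − 1.181 = 0.703 mm.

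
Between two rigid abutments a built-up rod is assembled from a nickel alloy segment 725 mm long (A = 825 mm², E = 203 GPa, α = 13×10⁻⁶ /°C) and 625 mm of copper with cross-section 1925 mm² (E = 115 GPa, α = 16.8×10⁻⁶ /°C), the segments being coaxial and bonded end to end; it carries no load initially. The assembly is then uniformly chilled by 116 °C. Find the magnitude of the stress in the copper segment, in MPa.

Free thermal contraction of the whole bar: Σ αᵢΔT Lᵢ = 13×10⁻⁶×116×725 + 16.8×10⁻⁶×116×625 = 2.311 mm.
Since the ends are fixed, an axial force P builds up, equal in every segment, with P · Σ Lᵢ/(AᵢEᵢ) = δ_free.
The series flexibility is Σ Lᵢ/(AᵢEᵢ) = 725/(825×203×10³) + 625/(1925×115×10³) = 7.152×10⁻⁶ mm/N.
So P = 2.311 / 7.152×10⁻⁶ = 323.2 kN, tensile.
σ_{copper} = P / A = 323200 / 1925 = 167.9 MPa.

σ ≈ 168 MPa (tensile)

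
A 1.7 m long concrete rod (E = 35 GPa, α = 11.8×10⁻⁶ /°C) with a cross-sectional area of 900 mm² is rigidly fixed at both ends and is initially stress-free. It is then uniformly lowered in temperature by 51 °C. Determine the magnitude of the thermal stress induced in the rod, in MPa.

Because both ends are immovable the net strain is zero, and the suppressed thermal strain is αΔT = 11.8×10⁻⁶ × 51 = 601.8×10⁻⁶.
Hence σ = E·αΔT = 35×10³ × 601.8×10⁻⁶ = 21.06 MPa, tensile.

σ ≈ 21.1 MPa (tensile)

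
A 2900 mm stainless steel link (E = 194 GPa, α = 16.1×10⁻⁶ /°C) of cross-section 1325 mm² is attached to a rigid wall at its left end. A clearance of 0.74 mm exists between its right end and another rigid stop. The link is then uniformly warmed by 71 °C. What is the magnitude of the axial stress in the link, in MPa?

σ ≈ 172 MPa (compressive)

Unrestrained expansion: δ_free = αΔT L = 16.1×10⁻⁶ × 71 × 2900 = 3.315 mm.
After closing the 0.74 mm clearance, 3.315 − 0.74 = 2.575 mm of expansion remains to be suppressed by the wall.
Compatibility: PL/(AE) = 2.575 mm, so σ = P/A = E × (2.575/2900) = 172.3 MPa.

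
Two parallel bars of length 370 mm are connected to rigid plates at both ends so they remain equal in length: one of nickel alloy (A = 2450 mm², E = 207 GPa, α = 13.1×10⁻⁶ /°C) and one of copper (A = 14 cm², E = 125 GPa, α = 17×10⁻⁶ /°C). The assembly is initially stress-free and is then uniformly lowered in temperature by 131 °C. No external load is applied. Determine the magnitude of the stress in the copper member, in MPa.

Both members must finish at the same length. With the larger α, the copper tends to over-contract; the plates restrain it, putting the copper in tension and the nickel alloy in compression. With no external load the two internal forces are equal and opposite, magnitude P.
Equating the net (thermal + elastic) strains gives |α₁ − α₂|·ΔT = P·[1/(A₁E₁) + 1/(A₂E₂)].
|α₁ − α₂|·ΔT = 3.9×10⁻⁶ × 131 = 0.0005109.
1/(A₁E₁) + 1/(A₂E₂) = 1/(2450×207×10³) + 1/(1400×125×10³) = 7.686×10⁻⁹ N⁻¹.
P = 0.0005109 / 7.686×10⁻⁹ = 66470 N = 66.47 kN.
σ_{copper} = P/A₂ = 66470/1400 = 47.48 MPa, tensile.

σ ≈ 47.5 MPa (tensile)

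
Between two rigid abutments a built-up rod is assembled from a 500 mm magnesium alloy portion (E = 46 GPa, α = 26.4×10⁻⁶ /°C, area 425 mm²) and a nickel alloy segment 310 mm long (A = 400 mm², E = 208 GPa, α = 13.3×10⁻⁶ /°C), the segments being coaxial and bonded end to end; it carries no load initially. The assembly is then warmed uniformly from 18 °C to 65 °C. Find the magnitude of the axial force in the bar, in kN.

If the supports were absent, the total length change would be Σ αᵢΔT Lᵢ = 26.4×10⁻⁶×47×500 + 13.3×10⁻⁶×47×310 = 0.8142 mm.
The walls prevent any net length change, so an axial force P (same in every segment) develops. Compatibility: P · Σ Lᵢ/(AᵢEᵢ) = δ_free.
Σ Lᵢ/(AᵢEᵢ) = 500/(425×46×10³) + 310/(400×208×10³) = 2.93×10⁻⁵ mm/N.
P = 0.8142 / 2.93×10⁻⁵ = 27790 N = 27.79 kN, compressive.

P ≈ 27.8 kN (compressive)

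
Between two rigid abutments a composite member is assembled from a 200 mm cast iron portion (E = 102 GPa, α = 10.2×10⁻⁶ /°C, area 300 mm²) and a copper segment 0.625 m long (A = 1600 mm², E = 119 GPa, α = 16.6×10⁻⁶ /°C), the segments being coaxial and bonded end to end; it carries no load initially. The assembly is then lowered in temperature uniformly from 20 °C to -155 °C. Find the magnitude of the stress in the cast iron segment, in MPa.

With the walls removed the bar would change length by δ_free = Σ αᵢΔT Lᵢ = 10.2×10⁻⁶×175×200 + 16.6×10⁻⁶×175×625 = 2.173 mm.
The rigid supports impose zero overall length change; the single axial force P common to all segments must satisfy P Σ Lᵢ/(AᵢEᵢ) = δ_free.
Σ Lᵢ/(AᵢEᵢ) = 200/(300×102×10³) + 625/(1600×119×10³) = 9.819×10⁻⁶ mm/N.
Hence P = δ_free / Σ(L/AE) = 2.173/9.819×10⁻⁶ = 221.3 kN (tensile).
σ_{cast iron} = P / A = 221300 / 300 = 737.6 MPa.

σ ≈ 738 MPa (tensile)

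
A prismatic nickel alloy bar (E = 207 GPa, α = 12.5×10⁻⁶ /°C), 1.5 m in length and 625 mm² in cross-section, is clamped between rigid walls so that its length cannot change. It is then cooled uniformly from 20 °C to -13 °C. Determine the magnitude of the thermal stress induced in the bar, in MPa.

Because both ends are immovable the net strain is zero, and the suppressed thermal strain is αΔT = 12.5×10⁻⁶ × 33 = 412.5×10⁻⁶.
The stress required to suppress this strain is σ = Eε = 207×10³ × 412.5×10⁻⁶ = 85.39 MPa, tensile since the bar is trying to contract.

σ ≈ 85.4 MPa (tensile)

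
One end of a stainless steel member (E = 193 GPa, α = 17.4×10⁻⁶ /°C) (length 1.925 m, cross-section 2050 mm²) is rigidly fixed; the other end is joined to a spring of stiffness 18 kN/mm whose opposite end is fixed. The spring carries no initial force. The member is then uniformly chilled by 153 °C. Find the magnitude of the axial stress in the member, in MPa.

If the spring were absent the member would shorten by αΔT L = 17.4×10⁻⁶ × 153 × 1925 = 5.125 mm.
With a force P in the spring, the elastic change of the member is PL/(AE) and that of the spring is P/k; compatibility requires their sum to equal δ_free.
So P = δ_free / [L/(AE) + 1/k] = 5.125 / [ 1925/(2050×193×10³) + 1/(18×10³) ].
P = 5.125 / 6.042×10⁻⁵ = 84820 N.
σ = P/A = 84820/2050 = 41.37 MPa.

σ ≈ 41.4 MPa (tensile)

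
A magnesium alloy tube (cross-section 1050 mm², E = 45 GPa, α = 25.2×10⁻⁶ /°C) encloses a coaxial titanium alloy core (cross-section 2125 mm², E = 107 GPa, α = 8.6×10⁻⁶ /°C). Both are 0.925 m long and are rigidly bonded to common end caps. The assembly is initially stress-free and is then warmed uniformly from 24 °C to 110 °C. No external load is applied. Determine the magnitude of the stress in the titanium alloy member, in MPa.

The magnesium alloy has the larger α, so on heating it would change length more than the titanium alloy if both were free. The rigid plates force a common final length, so the magnesium alloy is put into compression and the titanium alloy into tension, with equal and opposite forces P (no external load).
Equating the net (thermal + elastic) strains gives |α₁ − α₂|·ΔT = P·[1/(A₁E₁) + 1/(A₂E₂)].
|α₁ − α₂|·ΔT = 16.6×10⁻⁶ × 86 = 0.001428.
1/(A₁E₁) + 1/(A₂E₂) = 1/(1050×45×10³) + 1/(2125×107×10³) = 2.556×10⁻⁸ N⁻¹.
So P = 0.001428 / 2.556×10⁻⁸ = 55.85 kN.
σ_{titanium alloy} = P/A₂ = 55850/2125 = 26.28 MPa, tensile.

σ ≈ 26.3 MPa (tensile)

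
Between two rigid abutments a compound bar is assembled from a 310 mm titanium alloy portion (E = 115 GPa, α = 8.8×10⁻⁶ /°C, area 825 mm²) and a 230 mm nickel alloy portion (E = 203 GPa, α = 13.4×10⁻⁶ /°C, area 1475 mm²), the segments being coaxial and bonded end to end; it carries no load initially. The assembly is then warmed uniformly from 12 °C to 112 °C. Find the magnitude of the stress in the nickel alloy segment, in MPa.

σ ≈ 97.6 MPa (compressive)

If the supports were absent, the total length change would be Σ αᵢΔT Lᵢ = 8.8×10⁻⁶×100×310 + 13.4×10⁻⁶×100×230 = 0.581 mm.
Since the ends are fixed, an axial force P builds up, equal in every segment, with P · Σ Lᵢ/(AᵢEᵢ) = δ_free.
Σ Lᵢ/(AᵢEᵢ) = 310/(825×115×10³) + 230/(1475×203×10³) = 4.036×10⁻⁶ mm/N.
P = 0.581 / 4.036×10⁻⁶ = 144000 N = 144 kN, compressive.
σ_{nickel alloy} = P / A = 144000 / 1475 = 97.61 MPa.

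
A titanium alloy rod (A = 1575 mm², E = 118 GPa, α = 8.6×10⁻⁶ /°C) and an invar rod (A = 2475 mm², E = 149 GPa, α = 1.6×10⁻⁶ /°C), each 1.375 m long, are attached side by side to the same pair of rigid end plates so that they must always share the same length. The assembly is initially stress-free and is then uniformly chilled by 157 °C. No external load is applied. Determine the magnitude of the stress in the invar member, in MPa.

Equilibrium of a rigid end plate with no external load gives equal and opposite internal forces ±P in the two members. Since α_{titanium alloy} > α_{invar}, cooling drives the titanium alloy into tension and the invar into compression.
Compatibility of the two members (thermal + elastic change equal): (α₁ − α₂)ΔT = P·[1/(A₁E₁) + 1/(A₂E₂)].
|α₁ − α₂|·ΔT = 7×10⁻⁶ × 157 = 0.001099.
1/(A₁E₁) + 1/(A₂E₂) = 1/(1575×118×10³) + 1/(2475×149×10³) = 8.092×10⁻⁹ N⁻¹.
P = 0.001099 / 8.092×10⁻⁹ = 135800 N = 135.8 kN.
σ_{invar} = P/A₂ = 135800/2475 = 54.87 MPa, compressive.

σ ≈ 54.9 MPa (compressive)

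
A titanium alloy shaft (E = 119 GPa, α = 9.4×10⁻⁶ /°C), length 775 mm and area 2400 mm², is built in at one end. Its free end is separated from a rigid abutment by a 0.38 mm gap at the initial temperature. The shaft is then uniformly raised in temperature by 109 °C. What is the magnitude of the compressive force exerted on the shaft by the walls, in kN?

If the wall were absent the shaft would grow by αΔT L = 9.4×10⁻⁶ × 109 × 775 = 0.7941 mm.
After closing the 0.38 mm clearance, 0.7941 − 0.38 = 0.4141 mm of expansion remains to be suppressed by the wall.
So σ = E(δ_free − g)/L = 119×10³ × 0.4141/775 = 63.58 MPa.
P = σA = 63.58 × 2400 = 152.6 kN.

P ≈ 153 kN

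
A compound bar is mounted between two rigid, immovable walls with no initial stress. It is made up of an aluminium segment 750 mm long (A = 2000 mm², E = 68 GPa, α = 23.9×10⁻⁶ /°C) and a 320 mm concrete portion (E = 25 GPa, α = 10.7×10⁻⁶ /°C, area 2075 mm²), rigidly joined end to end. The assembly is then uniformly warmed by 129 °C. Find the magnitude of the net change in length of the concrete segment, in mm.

|ΔL| ≈ 1.01 mm

With the walls removed the bar would change length by δ_free = Σ αᵢΔT Lᵢ = 23.9×10⁻⁶×129×750 + 10.7×10⁻⁶×129×320 = 2.754 mm.
The walls prevent any net length change, so an axial force P (same in every segment) develops. Compatibility: P · Σ Lᵢ/(AᵢEᵢ) = δ_free.
The series flexibility is Σ Lᵢ/(AᵢEᵢ) = 750/(2000×68×10³) + 320/(2075×25×10³) = 1.168×10⁻⁵ mm/N.
Hence P = δ_free / Σ(L/AE) = 2.754/1.168×10⁻⁵ = 235.7 kN (compressive).
For the concrete segment, free thermal change = 10.7×10⁻⁶×129×320 = 0.4417 mm and elastic change from P = 235700×320/(2075×25×10³) = 1.454 mm; these oppose, so the net change is 1.01 mm (segment shortens).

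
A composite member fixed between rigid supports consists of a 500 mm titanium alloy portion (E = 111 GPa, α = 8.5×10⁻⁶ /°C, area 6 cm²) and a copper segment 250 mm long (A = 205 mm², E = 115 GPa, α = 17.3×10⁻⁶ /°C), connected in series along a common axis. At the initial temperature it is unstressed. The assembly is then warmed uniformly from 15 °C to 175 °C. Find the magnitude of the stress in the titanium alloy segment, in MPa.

σ ≈ 126 MPa (compressive)

With the walls removed the bar would change length by δ_free = Σ αᵢΔT Lᵢ = 8.5×10⁻⁶×160×500 + 17.3×10⁻⁶×160×250 = 1.372 mm.
Since the ends are fixed, an axial force P builds up, equal in every segment, with P · Σ Lᵢ/(AᵢEᵢ) = δ_free.
Σ Lᵢ/(AᵢEᵢ) = 500/(600×111×10³) + 250/(205×115×10³) = 1.811×10⁻⁵ mm/N.
Hence P = δ_free / Σ(L/AE) = 1.372/1.811×10⁻⁵ = 75.75 kN (compressive).
σ_{titanium alloy} = P / A = 75750 / 600 = 126.3 MPa.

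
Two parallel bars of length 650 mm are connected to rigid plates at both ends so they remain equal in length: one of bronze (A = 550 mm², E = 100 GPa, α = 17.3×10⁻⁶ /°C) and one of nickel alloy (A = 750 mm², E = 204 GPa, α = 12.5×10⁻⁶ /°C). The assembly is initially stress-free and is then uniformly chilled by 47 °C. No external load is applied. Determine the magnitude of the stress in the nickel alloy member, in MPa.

Equilibrium of a rigid end plate with no external load gives equal and opposite internal forces ±P in the two members. Since α_{bronze} > α_{nickel alloy}, cooling drives the bronze into tension and the nickel alloy into compression.
Setting the final lengths equal and cancelling L: (α₁ − α₂)ΔT = P/(A₁E₁) + P/(A₂E₂).
|α₁ − α₂|·ΔT = 4.8×10⁻⁶ × 47 = 0.0002256.
1/(A₁E₁) + 1/(A₂E₂) = 1/(550×100×10³) + 1/(750×204×10³) = 2.472×10⁻⁸ N⁻¹.
P = 0.0002256 / 2.472×10⁻⁸ = 9127 N = 9.127 kN.
σ_{nickel alloy} = P/A₂ = 9127/750 = 12.17 MPa, compressive.

σ ≈ 12.2 MPa (compressive)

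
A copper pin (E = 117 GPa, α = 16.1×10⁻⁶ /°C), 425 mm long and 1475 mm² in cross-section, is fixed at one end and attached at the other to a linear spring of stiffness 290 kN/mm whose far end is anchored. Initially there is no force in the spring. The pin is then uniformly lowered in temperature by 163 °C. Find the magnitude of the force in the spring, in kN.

P ≈ 189 kN

If the spring were absent the pin would shorten by αΔT L = 16.1×10⁻⁶ × 163 × 425 = 1.115 mm.
Let P be the tensile force in the spring. The pin extends elastically by PL/(AE) and the spring stretches by P/k; together these equal δ_free.
P [ L/(AE) + 1/k ] = δ_free → P [ 425/(1475×117×10³) + 1/(290×10³) ] = 1.115.
P = 1.115 / 5.911×10⁻⁶ = 188700 N.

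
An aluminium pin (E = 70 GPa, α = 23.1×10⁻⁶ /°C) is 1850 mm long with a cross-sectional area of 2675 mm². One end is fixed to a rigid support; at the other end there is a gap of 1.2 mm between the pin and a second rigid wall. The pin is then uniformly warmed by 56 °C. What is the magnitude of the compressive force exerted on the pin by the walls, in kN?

If the wall were absent the pin would grow by αΔT L = 23.1×10⁻⁶ × 56 × 1850 = 2.393 mm.
The gap closes (δ_free > 1.2 mm) and the wall then resists a further 2.393 − 1.2 = 1.193 mm of expansion.
Compatibility: PL/(AE) = 1.193 mm, so σ = P/A = E × (1.193/1850) = 45.15 MPa.
P = σA = 45.15 × 2675 = 120.8 kN.

P ≈ 121 kN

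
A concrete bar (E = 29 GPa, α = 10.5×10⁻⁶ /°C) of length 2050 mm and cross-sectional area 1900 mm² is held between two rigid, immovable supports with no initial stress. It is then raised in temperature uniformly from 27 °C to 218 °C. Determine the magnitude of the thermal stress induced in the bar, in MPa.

Because both ends are immovable the net strain is zero, and the suppressed thermal strain is αΔT = 10.5×10⁻⁶ × 191 = 2005.5×10⁻⁶.
The stress required to suppress this strain is σ = Eε = 29×10³ × 2005.5×10⁻⁶ = 58.16 MPa, compressive since the bar is trying to expand.

σ ≈ 58.2 MPa (compressive)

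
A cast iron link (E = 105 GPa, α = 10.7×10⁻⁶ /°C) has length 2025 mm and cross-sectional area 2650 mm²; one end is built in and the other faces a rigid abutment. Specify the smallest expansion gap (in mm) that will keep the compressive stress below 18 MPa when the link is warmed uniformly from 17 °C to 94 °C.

Free expansion if unrestrained: δ_free = αΔT L = 10.7×10⁻⁶ × 77 × 2025 = 1.668 mm.
A stress of 18 MPa corresponds to the wall pushing the link back by σL/E = 18×2025/(105×10³) = 0.3471 mm.
The gap must absorb the remainder: g_min = 1.668 − 0.3471 = 1.321 mm.

g ≈ 1.32 mm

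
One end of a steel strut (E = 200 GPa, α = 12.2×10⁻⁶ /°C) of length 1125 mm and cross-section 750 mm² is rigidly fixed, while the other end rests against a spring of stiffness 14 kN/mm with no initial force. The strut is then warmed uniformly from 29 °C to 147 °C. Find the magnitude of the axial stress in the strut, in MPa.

If the spring were absent the strut would lengthen by αΔT L = 12.2×10⁻⁶ × 118 × 1125 = 1.62 mm.
With a force P in the spring, the elastic change of the strut is PL/(AE) and that of the spring is P/k; compatibility requires their sum to equal δ_free.
P [ L/(AE) + 1/k ] = δ_free → P [ 1125/(750×200×10³) + 1/(14×10³) ] = 1.62.
P = 1.62 / 7.893×10⁻⁵ = 20520 N.
σ = P/A = 20520/750 = 27.36 MPa.

σ ≈ 27.4 MPa (compressive)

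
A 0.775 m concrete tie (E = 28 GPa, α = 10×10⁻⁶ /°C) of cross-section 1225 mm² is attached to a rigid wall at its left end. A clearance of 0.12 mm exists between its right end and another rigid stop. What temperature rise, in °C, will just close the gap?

ΔT ≈ 15.5 °C

Contact occurs when the free expansion equals the gap: αΔT L = 0.12 mm.
So ΔT = g/(αL) = 0.12/(10×10⁻⁶ × 775) = 15.48 °C.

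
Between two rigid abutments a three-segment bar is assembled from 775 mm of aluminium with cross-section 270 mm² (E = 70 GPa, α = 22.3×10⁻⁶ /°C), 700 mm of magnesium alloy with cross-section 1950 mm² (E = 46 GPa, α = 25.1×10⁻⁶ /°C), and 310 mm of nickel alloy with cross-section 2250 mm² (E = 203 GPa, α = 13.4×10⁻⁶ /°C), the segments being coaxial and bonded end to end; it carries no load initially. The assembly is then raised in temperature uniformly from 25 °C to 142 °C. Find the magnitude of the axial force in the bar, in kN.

P ≈ 92.2 kN (compressive)

Free thermal expansion of the whole bar: Σ αᵢΔT Lᵢ = 22.3×10⁻⁶×117×775 + 25.1×10⁻⁶×117×700 + 13.4×10⁻⁶×117×310 = 4.564 mm.
The rigid supports impose zero overall length change; the single axial force P common to all segments must satisfy P Σ Lᵢ/(AᵢEᵢ) = δ_free.
The series flexibility is Σ Lᵢ/(AᵢEᵢ) = 775/(270×70×10³) + 700/(1950×46×10³) + 310/(2250×203×10³) = 4.949×10⁻⁵ mm/N.
So P = 4.564 / 4.949×10⁻⁵ = 92.22 kN, compressive.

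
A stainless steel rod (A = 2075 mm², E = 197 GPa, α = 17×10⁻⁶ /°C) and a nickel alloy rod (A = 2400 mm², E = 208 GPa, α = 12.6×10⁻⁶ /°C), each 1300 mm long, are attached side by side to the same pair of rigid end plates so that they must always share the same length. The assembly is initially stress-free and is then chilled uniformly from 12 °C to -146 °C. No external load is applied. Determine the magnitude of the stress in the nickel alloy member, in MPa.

Both members must finish at the same length. With the larger α, the stainless steel tends to over-contract; the plates restrain it, putting the stainless steel in tension and the nickel alloy in compression. With no external load the two internal forces are equal and opposite, magnitude P.
Equating the net (thermal + elastic) strains gives |α₁ − α₂|·ΔT = P·[1/(A₁E₁) + 1/(A₂E₂)].
|α₁ − α₂|·ΔT = 4.4×10⁻⁶ × 158 = 0.0006952.
1/(A₁E₁) + 1/(A₂E₂) = 1/(2075×197×10³) + 1/(2400×208×10³) = 4.45×10⁻⁹ N⁻¹.
So P = 0.0006952 / 4.45×10⁻⁹ = 156.2 kN.
σ_{nickel alloy} = P/A₂ = 156200/2400 = 65.1 MPa, compressive.

σ ≈ 65.1 MPa (compressive)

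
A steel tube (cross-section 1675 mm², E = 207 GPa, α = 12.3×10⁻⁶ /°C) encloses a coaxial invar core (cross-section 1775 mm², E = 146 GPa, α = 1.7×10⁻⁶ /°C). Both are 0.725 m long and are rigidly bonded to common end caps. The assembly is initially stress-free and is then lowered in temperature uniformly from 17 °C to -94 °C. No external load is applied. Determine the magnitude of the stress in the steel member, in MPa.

The steel has the larger α, so on cooling it would change length more than the invar if both were free. The rigid plates force a common final length, so the steel is put into tension and the invar into compression, with equal and opposite forces P (no external load).
Equating the net (thermal + elastic) strains gives |α₁ − α₂|·ΔT = P·[1/(A₁E₁) + 1/(A₂E₂)].
|α₁ − α₂|·ΔT = 10.6×10⁻⁶ × 111 = 0.001177.
1/(A₁E₁) + 1/(A₂E₂) = 1/(1675×207×10³) + 1/(1775×146×10³) = 6.743×10⁻⁹ N⁻¹.
So P = 0.001177 / 6.743×10⁻⁹ = 174.5 kN.
σ_{steel} = P/A₁ = 174500/1675 = 104.2 MPa, tensile.

σ ≈ 104 MPa (tensile)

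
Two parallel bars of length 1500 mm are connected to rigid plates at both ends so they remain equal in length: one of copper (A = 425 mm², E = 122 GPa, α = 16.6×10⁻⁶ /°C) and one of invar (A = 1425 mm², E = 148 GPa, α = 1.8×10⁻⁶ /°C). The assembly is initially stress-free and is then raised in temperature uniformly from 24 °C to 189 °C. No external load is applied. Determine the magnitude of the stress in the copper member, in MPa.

σ ≈ 239 MPa (compressive)

The copper has the larger α, so on heating it would change length more than the invar if both were free. The rigid plates force a common final length, so the copper is put into compression and the invar into tension, with equal and opposite forces P (no external load).
Compatibility of the two members (thermal + elastic change equal): (α₁ − α₂)ΔT = P·[1/(A₁E₁) + 1/(A₂E₂)].
|α₁ − α₂|·ΔT = 14.8×10⁻⁶ × 165 = 0.002442.
1/(A₁E₁) + 1/(A₂E₂) = 1/(425×122×10³) + 1/(1425×148×10³) = 2.403×10⁻⁸ N⁻¹.
So P = 0.002442 / 2.403×10⁻⁸ = 101.6 kN.
σ_{copper} = P/A₁ = 101600/425 = 239.1 MPa, compressive.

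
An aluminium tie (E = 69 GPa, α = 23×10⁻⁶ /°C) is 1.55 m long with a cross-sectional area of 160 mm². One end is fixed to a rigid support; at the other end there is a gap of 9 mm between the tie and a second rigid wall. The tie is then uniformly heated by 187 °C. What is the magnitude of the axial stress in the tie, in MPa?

If the wall were absent the tie would grow by αΔT L = 23×10⁻⁶ × 187 × 1550 = 6.667 mm.
Since δ_free = 6.67 mm is less than the 9 mm gap, the tie never touches the wall. No axial force develops.

σ ≈ 0 MPa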